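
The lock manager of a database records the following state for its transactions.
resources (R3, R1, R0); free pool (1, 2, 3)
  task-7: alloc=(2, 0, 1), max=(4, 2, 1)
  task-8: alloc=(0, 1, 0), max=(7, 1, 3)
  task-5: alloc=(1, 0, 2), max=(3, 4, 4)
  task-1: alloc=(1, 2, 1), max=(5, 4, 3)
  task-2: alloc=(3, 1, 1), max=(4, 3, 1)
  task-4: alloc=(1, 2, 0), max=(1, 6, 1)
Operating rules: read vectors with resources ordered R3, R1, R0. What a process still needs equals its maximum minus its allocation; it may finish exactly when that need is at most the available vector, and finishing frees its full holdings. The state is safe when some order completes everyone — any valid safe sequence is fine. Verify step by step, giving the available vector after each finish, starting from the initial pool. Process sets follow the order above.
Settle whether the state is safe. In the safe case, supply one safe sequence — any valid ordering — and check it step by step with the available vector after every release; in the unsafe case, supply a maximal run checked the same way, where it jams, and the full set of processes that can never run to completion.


SAFE, for example via the order task-2, task-1, task-4, task-7, task-8, task-5.
Key observation: the first exact fit in this order is task-2 — it needs (1, 2, 0) with (1, 2, 3) free, meeting a requested resource to the last unit.
Step-by-step check:
  pool = (1, 2, 3)
  task-2 needs (1, 2, 0) <= (1, 2, 3) -> finishes; pool += (3, 1, 1) = (4, 3, 4)
  task-1 needs (4, 2, 2) <= (4, 3, 4) -> finishes; pool += (1, 2, 1) = (5, 5, 5)
  task-4 needs (0, 4, 1) <= (5, 5, 5) -> finishes; pool += (1, 2, 0) = (6, 7, 5)
  task-7 needs (2, 2, 0) <= (6, 7, 5) -> finishes; pool += (2, 0, 1) = (8, 7, 6)
  task-8 needs (7, 0, 3) <= (8, 7, 6) -> finishes; pool += (0, 1, 0) = (8, 8, 6)
  task-5 needs (2, 4, 2) <= (8, 8, 6) -> finishes; pool += (1, 0, 2) = (9, 8, 8)


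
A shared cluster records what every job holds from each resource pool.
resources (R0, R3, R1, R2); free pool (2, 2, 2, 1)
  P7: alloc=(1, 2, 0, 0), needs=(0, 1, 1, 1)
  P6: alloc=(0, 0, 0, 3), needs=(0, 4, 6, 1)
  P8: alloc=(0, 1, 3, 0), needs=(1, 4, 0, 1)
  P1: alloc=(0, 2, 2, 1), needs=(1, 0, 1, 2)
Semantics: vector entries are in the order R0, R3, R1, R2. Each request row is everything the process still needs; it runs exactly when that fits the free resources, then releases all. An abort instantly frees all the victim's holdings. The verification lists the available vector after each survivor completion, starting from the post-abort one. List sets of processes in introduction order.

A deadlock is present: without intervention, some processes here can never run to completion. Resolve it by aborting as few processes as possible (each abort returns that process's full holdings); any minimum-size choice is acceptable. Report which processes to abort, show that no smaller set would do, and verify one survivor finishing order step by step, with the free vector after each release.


The answer: abort P6.
Key observation: P1 was stuck for good until P6 gave back (0, 0, 0, 3); in the order shown it finishes at step 1.
Minimality: the empty abort set fails — the state is deadlocked as it stands.
The survivors complete as P1, P7, P8. Step-by-step check (starting from the post-abort pool):
  pool = (2, 2, 2, 4)
  run P1 (needs (1, 0, 1, 2), free (2, 2, 2, 4)); after release of (0, 2, 2, 1) the pool is (2, 4, 4, 5)
  run P7 (needs (0, 1, 1, 1), free (2, 4, 4, 5)); after release of (1, 2, 0, 0) the pool is (3, 6, 4, 5)
  run P8 (needs (1, 4, 0, 1), free (3, 6, 4, 5)); after release of (0, 1, 3, 0) the pool is (3, 7, 7, 5)


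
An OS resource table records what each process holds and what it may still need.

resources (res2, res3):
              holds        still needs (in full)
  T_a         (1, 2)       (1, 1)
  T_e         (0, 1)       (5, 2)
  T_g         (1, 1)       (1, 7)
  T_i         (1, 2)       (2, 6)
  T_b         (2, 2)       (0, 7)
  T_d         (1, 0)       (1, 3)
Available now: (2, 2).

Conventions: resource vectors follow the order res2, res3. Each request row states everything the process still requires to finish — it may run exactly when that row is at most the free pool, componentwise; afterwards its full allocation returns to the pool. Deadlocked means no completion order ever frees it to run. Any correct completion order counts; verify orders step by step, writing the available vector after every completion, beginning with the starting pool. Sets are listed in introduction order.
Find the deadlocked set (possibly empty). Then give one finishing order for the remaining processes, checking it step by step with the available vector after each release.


Deadlocked set: T_e, T_g, T_i and T_b.
Key observation: after T_a, T_d the pool peaks at (4, 4), and each blocked process is short somewhere: T_e on res2; T_g on res3; T_i on res3; T_b on res3.
The rest can finish in the order T_a, T_d. Check, step by step:
  pool = (2, 2)
  T_a: need (1, 1) fits (2, 2); releases (1, 2), pool now (3, 4)
  T_d: need (1, 3) fits (3, 4); releases (1, 0), pool now (4, 4)
The stuck group stays short no matter what:
  T_e still needs (5, 2) but only (4, 4) is free — short on res2
  T_g still needs (1, 7) but only (4, 4) is free — short on res3
  T_i still needs (2, 6) but only (4, 4) is free — short on res3
  T_b still needs (0, 7) but only (4, 4) is free — short on res3


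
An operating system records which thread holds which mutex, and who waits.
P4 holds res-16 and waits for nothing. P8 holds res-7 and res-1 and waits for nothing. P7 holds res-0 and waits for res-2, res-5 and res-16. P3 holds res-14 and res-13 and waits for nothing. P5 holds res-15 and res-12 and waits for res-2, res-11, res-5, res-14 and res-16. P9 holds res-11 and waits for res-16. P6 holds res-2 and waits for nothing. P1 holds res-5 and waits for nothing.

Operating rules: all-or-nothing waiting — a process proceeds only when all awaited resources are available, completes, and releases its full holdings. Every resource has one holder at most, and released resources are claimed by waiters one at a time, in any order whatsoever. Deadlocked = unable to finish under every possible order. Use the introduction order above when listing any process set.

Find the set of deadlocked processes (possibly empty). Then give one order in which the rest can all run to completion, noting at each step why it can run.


No process is deadlocked.
Key observation: there is no circular wait here — follow any chain and it reaches a process that is free to run now.
The rest can finish in the order P6, P1, P4, P9, P3, P7, P8, P5.
Walking it through:
  P6 waits on nothing -> runs at once and releases res-2
  P1 waits on nothing -> runs at once and releases res-5
  P4 waits on nothing -> runs at once and releases res-16
  P9 waits on res-16 — all released -> runs and releases res-11
  P3 waits on nothing -> runs at once and releases res-14 and res-13
  P7 waits on res-2, res-5 and res-16 — all released -> runs and releases res-0
  P8 waits on nothing -> runs at once and releases res-7 and res-1
  P5 waits on res-2, res-11, res-5, res-14 and res-16 — all released -> runs and releases res-15 and res-12


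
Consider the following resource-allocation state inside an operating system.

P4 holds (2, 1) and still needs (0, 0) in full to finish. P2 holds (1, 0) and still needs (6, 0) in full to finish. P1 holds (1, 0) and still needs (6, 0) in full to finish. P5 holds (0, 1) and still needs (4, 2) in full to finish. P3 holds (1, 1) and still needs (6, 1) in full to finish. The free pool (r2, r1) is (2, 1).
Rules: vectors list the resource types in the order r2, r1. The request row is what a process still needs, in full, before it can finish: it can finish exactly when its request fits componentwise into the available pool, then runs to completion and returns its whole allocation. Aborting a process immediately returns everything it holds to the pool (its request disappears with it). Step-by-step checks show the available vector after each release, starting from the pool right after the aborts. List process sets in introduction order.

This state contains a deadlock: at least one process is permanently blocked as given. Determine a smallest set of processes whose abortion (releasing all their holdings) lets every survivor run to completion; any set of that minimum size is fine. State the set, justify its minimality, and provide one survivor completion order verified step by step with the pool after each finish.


Abort P2 and P1.
Key observation: P3 had no path to completion before; after the abort of P2 and P1 ((2, 0) returned), step 2 is where it fits.
No one abort is enough; case by case: P4 alone leaves P2 blocked (short on r2); P2 alone leaves P1 blocked (short on r2); P1 alone leaves P2 blocked (short on r2); P5 alone leaves P2 blocked (short on r2); P3 alone leaves P2 blocked (short on r2).
Survivors finish in the order: P4, P3, P5. Verifying each step (pool after the aborts first):
  pool = (4, 1)
  run P4 (needs (0, 0), free (4, 1)); after release of (2, 1) the pool is (6, 2)
  run P3 (needs (6, 1), free (6, 2)); after release of (1, 1) the pool is (7, 3)
  run P5 (needs (4, 2), free (7, 3)); after release of (0, 1) the pool is (7, 4)


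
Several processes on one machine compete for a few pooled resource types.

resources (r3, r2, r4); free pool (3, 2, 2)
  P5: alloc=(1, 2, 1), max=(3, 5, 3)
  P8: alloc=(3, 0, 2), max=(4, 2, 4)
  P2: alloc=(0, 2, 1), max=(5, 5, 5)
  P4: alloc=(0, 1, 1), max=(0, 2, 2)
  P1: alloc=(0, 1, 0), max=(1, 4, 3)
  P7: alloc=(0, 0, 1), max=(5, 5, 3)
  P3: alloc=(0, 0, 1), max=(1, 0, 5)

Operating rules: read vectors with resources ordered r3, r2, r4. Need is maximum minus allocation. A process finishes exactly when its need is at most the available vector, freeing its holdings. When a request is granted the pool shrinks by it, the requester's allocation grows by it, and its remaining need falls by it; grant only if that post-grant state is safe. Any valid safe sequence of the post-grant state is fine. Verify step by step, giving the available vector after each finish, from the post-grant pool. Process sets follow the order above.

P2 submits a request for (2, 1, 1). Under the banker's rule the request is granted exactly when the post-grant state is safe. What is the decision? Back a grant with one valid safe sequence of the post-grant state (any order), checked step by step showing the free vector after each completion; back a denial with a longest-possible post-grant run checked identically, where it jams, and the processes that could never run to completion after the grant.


GRANT. The post-grant state is safe; one safe sequence: P4, P8, P2, P1, P5, P7, P3.
Key observation: (1, 1, 1) free after granting still covers P4 first, and each release covers the next.
Check on the post-grant state, step by step:
  pool = (1, 1, 1)
  P4 needs (0, 1, 1) <= (1, 1, 1) -> finishes; pool += (0, 1, 1) = (1, 2, 2)
  P8 needs (1, 2, 2) <= (1, 2, 2) -> finishes; pool += (3, 0, 2) = (4, 2, 4)
  P2 needs (3, 2, 3) <= (4, 2, 4) -> finishes; pool += (2, 3, 2) = (6, 5, 6)
  P1 needs (1, 3, 3) <= (6, 5, 6) -> finishes; pool += (0, 1, 0) = (6, 6, 6)
  P5 needs (2, 3, 2) <= (6, 6, 6) -> finishes; pool += (1, 2, 1) = (7, 8, 7)
  P7 needs (5, 5, 2) <= (7, 8, 7) -> finishes; pool += (0, 0, 1) = (7, 8, 8)
  P3 needs (1, 0, 4) <= (7, 8, 8) -> finishes; pool += (0, 0, 1) = (7, 8, 9)


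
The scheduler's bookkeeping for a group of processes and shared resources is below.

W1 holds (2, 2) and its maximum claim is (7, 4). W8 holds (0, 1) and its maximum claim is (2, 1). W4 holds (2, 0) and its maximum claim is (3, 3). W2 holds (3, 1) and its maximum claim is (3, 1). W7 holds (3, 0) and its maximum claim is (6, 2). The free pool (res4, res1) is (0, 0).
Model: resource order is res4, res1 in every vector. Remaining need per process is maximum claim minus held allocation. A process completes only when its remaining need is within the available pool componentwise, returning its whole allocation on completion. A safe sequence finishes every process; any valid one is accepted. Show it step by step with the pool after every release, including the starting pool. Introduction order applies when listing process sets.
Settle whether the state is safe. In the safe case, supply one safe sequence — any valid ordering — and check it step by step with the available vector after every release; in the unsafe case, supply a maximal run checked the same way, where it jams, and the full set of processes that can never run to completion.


SAFE. One safe sequence: W2, W8, W7, W1, W4.
Key observation: W7 is the earliest step where a requested resource binds exactly: need (3, 2), pool (3, 2) at its turn.
Walking it through:
  pool = (0, 0)
  W2 needs (0, 0) <= (0, 0) -> finishes; pool += (3, 1) = (3, 1)
  W8 needs (2, 0) <= (3, 1) -> finishes; pool += (0, 1) = (3, 2)
  W7 needs (3, 2) <= (3, 2) -> finishes; pool += (3, 0) = (6, 2)
  W1 needs (5, 2) <= (6, 2) -> finishes; pool += (2, 2) = (8, 4)
  W4 needs (1, 3) <= (8, 4) -> finishes; pool += (2, 0) = (10, 4)


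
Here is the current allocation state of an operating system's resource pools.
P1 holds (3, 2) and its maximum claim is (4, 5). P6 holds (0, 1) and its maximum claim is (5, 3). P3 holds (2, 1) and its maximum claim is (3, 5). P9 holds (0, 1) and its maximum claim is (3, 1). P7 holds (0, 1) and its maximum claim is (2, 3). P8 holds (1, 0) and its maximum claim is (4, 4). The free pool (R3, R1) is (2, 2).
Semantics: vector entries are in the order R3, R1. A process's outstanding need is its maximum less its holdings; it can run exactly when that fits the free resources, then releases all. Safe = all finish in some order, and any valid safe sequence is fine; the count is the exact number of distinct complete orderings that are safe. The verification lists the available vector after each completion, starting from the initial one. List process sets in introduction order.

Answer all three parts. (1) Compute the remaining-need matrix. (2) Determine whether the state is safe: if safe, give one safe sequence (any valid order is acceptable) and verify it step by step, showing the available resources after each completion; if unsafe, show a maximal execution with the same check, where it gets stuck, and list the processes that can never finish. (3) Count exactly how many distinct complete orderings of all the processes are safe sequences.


(1) Outstanding need per process (order R3, R1):
  P1: (1, 3)
  P6: (5, 2)
  P3: (1, 4)
  P9: (3, 0)
  P7: (2, 2)
  P8: (3, 4)
(2) SAFE. One safe sequence: P7, P1, P3, P6, P8, P9.
Key observation: reading the order forward, P7 is the first process whose need (2, 2) meets the free pool (2, 2) exactly on a resource it requests.
Step-by-step check:
  pool = (2, 2)
  run P7 (needs (2, 2), free (2, 2)); after release of (0, 1) the pool is (2, 3)
  run P1 (needs (1, 3), free (2, 3)); after release of (3, 2) the pool is (5, 5)
  run P3 (needs (1, 4), free (5, 5)); after release of (2, 1) the pool is (7, 6)
  run P6 (needs (5, 2), free (7, 6)); after release of (0, 1) the pool is (7, 7)
  run P8 (needs (3, 4), free (7, 7)); after release of (1, 0) the pool is (8, 7)
  run P9 (needs (3, 0), free (8, 7)); after release of (0, 1) the pool is (8, 8)
(3) The exact count: 24 of the possible complete orderings are safe sequences.


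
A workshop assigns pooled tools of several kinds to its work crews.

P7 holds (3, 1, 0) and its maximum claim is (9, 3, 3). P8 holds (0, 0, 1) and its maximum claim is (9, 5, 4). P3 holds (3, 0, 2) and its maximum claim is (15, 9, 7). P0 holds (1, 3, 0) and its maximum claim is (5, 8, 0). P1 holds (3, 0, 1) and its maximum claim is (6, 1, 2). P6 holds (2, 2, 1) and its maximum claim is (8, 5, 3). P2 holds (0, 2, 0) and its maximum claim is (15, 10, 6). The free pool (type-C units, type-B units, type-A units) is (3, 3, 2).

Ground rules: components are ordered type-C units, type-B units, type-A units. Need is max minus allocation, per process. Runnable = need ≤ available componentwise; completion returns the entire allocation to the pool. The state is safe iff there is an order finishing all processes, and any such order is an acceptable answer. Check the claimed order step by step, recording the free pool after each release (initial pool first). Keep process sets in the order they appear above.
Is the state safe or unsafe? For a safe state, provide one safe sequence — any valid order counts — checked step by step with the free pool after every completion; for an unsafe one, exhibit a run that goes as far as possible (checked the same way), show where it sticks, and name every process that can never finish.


SAFE. One safe sequence: P1, P7, P6, P0, P8, P3, P2.
Key observation: P1 marks the first exact bind of the order: its need (3, 1, 1) fits the free (3, 3, 2) with zero slack on a requested resource.
Verifying each step:
  pool = (3, 3, 2)
  P1: need (3, 1, 1) fits (3, 3, 2); releases (3, 0, 1), pool now (6, 3, 3)
  P7: need (6, 2, 3) fits (6, 3, 3); releases (3, 1, 0), pool now (9, 4, 3)
  P6: need (6, 3, 2) fits (9, 4, 3); releases (2, 2, 1), pool now (11, 6, 4)
  P0: need (4, 5, 0) fits (11, 6, 4); releases (1, 3, 0), pool now (12, 9, 4)
  P8: need (9, 5, 3) fits (12, 9, 4); releases (0, 0, 1), pool now (12, 9, 5)
  P3: need (12, 9, 5) fits (12, 9, 5); releases (3, 0, 2), pool now (15, 9, 7)
  P2: need (15, 8, 6) fits (15, 9, 7); releases (0, 2, 0), pool now (15, 11, 7)


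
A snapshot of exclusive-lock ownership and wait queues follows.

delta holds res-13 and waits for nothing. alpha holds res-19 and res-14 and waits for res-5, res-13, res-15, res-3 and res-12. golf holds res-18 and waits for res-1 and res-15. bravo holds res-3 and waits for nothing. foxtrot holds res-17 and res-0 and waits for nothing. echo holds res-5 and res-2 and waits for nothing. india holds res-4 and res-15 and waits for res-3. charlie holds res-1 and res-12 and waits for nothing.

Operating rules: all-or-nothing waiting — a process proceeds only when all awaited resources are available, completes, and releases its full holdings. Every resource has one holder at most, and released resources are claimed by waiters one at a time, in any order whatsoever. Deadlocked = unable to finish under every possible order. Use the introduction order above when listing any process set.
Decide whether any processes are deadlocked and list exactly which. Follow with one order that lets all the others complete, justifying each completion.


No process is deadlocked.
Key observation: the waits form no ring: some process can always run, and its releases unblock the others one by one.
The rest can finish in the order charlie, bravo, india, delta, golf, echo, foxtrot, alpha.
Walking it through:
  charlie: no waits; runs immediately, freeing res-1 and res-12
  bravo: no waits; runs immediately, freeing res-3
  india waits on res-3 — all released -> runs and releases res-4 and res-15
  delta: no waits; runs immediately, freeing res-13
  golf waits on res-1 and res-15 — all released -> runs and releases res-18
  echo: no waits; runs immediately, freeing res-5 and res-2
  foxtrot: no waits; runs immediately, freeing res-17 and res-0
  alpha waits on res-5, res-13, res-15, res-3 and res-12 — all released -> runs and releases res-19 and res-14


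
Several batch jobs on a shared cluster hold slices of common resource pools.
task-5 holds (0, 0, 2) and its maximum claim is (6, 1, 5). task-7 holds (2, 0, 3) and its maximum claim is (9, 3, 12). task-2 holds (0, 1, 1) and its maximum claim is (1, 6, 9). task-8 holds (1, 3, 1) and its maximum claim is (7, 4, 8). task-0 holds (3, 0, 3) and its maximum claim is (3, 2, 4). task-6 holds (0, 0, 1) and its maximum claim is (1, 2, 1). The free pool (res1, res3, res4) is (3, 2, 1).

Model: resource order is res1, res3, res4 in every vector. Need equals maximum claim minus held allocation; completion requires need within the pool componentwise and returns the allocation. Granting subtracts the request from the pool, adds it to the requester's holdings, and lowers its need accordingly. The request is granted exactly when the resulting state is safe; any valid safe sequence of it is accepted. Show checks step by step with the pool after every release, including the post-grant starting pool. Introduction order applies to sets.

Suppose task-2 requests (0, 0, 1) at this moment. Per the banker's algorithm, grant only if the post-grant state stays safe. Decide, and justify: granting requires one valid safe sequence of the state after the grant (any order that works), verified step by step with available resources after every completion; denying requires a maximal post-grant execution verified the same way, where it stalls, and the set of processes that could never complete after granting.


DENY. Granting would leave the state unsafe.
Key observation: res4 is the bottleneck — with task-6, task-0, task-5 done the pool holds (6, 2, 6), short of every remaining need.
After a pretend grant, a maximal execution: task-6, task-0, task-5 — then nothing else fits. Verifying each step:
  pool = (3, 2, 0)
  run task-6 (needs (1, 2, 0), free (3, 2, 0)); after release of (0, 0, 1) the pool is (3, 2, 1)
  run task-0 (needs (0, 2, 1), free (3, 2, 1)); after release of (3, 0, 3) the pool is (6, 2, 4)
  run task-5 (needs (6, 1, 3), free (6, 2, 4)); after release of (0, 0, 2) the pool is (6, 2, 6)
  task-7 cannot run: need (7, 3, 9) vs free (6, 2, 6) (insufficient res1, res3 and res4)
  task-2 cannot run: need (1, 5, 7) vs free (6, 2, 6) (insufficient res3 and res4)
  task-8 cannot run: need (6, 1, 7) vs free (6, 2, 6) (insufficient res4)
Had the request been granted, task-7, task-2 and task-8 could never finish.


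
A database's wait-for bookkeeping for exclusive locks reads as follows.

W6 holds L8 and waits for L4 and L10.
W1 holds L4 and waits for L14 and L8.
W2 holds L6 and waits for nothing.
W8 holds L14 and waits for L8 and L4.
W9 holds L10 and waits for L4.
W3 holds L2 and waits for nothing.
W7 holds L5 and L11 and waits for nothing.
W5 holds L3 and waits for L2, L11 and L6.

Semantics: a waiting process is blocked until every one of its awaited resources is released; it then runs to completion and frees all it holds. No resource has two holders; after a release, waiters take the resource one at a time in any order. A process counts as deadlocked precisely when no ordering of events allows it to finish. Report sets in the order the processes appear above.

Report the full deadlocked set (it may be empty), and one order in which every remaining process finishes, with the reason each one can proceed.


Deadlocked: W6, W1, W8 and W9.
Key observation: the waits loop around W6 -> W1 -> W6 with no way out; W8 and W9 are caught in further circular waits.
A valid finishing order for the others: W7, W2, W3, W5.
Check, step by step:
  W7 waits on nothing -> runs at once and releases L5 and L11
  W2 waits on nothing -> runs at once and releases L6
  W3 waits on nothing -> runs at once and releases L2
  W5: everything it awaited (L2, L11 and L6) is free; runs, freeing L3


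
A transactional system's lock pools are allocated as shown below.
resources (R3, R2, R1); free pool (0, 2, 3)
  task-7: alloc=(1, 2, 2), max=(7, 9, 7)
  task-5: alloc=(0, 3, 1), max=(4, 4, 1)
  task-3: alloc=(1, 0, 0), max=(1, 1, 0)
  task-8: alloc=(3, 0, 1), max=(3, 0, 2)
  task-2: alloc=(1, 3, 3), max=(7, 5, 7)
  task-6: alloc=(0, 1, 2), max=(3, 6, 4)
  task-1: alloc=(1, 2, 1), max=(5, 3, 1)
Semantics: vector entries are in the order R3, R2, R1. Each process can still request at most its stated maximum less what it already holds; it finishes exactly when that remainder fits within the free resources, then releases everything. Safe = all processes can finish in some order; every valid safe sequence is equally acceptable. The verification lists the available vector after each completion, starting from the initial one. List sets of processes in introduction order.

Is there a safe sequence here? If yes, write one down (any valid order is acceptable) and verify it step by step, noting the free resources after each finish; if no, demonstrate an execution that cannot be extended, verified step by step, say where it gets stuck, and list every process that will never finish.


UNSAFE.
Key observation: the pool after task-8, task-3, task-1, task-5, task-6 is (5, 8, 8); every surviving request exceeds it in R3, so progress ends there.
Going as far as possible: task-8, task-3, task-1, task-5, task-6; after that, nothing fits. Walking it through:
  pool = (0, 2, 3)
  run task-8 (needs (0, 0, 1), free (0, 2, 3)); after release of (3, 0, 1) the pool is (3, 2, 4)
  run task-3 (needs (0, 1, 0), free (3, 2, 4)); after release of (1, 0, 0) the pool is (4, 2, 4)
  run task-1 (needs (4, 1, 0), free (4, 2, 4)); after release of (1, 2, 1) the pool is (5, 4, 5)
  run task-5 (needs (4, 1, 0), free (5, 4, 5)); after release of (0, 3, 1) the pool is (5, 7, 6)
  run task-6 (needs (3, 5, 2), free (5, 7, 6)); after release of (0, 1, 2) the pool is (5, 8, 8)
  task-7 cannot run: need (6, 7, 5) vs free (5, 8, 8) (insufficient R3)
  task-2 cannot run: need (6, 2, 4) vs free (5, 8, 8) (insufficient R3)
Processes that can never finish: task-7 and task-2.


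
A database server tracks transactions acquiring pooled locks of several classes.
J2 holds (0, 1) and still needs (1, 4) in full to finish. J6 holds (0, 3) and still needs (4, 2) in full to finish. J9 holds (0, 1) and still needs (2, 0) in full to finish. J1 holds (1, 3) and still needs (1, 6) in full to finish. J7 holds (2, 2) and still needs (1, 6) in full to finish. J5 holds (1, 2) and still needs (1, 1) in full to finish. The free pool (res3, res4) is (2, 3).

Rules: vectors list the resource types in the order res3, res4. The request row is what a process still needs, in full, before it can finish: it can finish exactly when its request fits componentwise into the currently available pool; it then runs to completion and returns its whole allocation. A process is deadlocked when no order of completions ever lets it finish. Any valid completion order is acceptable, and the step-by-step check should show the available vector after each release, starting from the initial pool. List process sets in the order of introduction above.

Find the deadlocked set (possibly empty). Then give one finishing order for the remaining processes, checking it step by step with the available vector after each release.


No process is deadlocked.
Key observation: there is always a runnable process — J9 first — so the state unwinds completely.
The rest can finish in the order J9, J5, J1, J6, J2, J7. Verifying each step:
  pool = (2, 3)
  J9 needs (2, 0) <= (2, 3) -> finishes; pool += (0, 1) = (2, 4)
  J5 needs (1, 1) <= (2, 4) -> finishes; pool += (1, 2) = (3, 6)
  J1 needs (1, 6) <= (3, 6) -> finishes; pool += (1, 3) = (4, 9)
  J6 needs (4, 2) <= (4, 9) -> finishes; pool += (0, 3) = (4, 12)
  J2 needs (1, 4) <= (4, 12) -> finishes; pool += (0, 1) = (4, 13)
  J7 needs (1, 6) <= (4, 13) -> finishes; pool += (2, 2) = (6, 15)


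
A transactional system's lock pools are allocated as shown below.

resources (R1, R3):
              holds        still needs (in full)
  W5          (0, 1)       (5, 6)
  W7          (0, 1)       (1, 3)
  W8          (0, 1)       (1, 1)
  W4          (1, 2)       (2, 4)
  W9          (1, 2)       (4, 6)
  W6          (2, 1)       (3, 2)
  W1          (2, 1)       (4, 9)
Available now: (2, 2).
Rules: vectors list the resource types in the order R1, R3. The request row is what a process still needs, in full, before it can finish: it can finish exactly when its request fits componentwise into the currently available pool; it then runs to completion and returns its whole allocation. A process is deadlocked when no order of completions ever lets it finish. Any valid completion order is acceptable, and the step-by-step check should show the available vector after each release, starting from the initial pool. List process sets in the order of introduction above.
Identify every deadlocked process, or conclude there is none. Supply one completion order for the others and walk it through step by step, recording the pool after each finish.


The deadlocked set is empty.
Key observation: beginning at W8, releases accumulate fast enough that every process eventually fits.
One completion order for the rest: W8, W7, W4, W6, W9, W5, W1. Verifying each step:
  pool = (2, 2)
  run W8 (needs (1, 1), free (2, 2)); after release of (0, 1) the pool is (2, 3)
  run W7 (needs (1, 3), free (2, 3)); after release of (0, 1) the pool is (2, 4)
  run W4 (needs (2, 4), free (2, 4)); after release of (1, 2) the pool is (3, 6)
  run W6 (needs (3, 2), free (3, 6)); after release of (2, 1) the pool is (5, 7)
  run W9 (needs (4, 6), free (5, 7)); after release of (1, 2) the pool is (6, 9)
  run W5 (needs (5, 6), free (6, 9)); after release of (0, 1) the pool is (6, 10)
  run W1 (needs (4, 9), free (6, 10)); after release of (2, 1) the pool is (8, 11)


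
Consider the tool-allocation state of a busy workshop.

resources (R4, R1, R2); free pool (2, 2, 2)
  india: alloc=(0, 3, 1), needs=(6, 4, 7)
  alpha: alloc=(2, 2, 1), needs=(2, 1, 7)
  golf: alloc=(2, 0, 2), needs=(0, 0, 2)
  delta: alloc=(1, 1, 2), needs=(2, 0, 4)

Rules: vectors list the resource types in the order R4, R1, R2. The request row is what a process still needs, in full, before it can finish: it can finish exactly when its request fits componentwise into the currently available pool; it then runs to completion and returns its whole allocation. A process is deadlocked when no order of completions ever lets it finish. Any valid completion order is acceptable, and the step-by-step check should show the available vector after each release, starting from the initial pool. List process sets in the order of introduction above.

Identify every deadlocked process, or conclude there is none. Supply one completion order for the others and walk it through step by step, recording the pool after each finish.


Deadlocked set: india and alpha.
Key observation: once golf, delta finish, the pool peaks at (5, 3, 6) — and every remaining process still needs more R2 than that.
One completion order for the rest: golf, delta. Walking it through:
  pool = (2, 2, 2)
  run golf (needs (0, 0, 2), free (2, 2, 2)); after release of (2, 0, 2) the pool is (4, 2, 4)
  run delta (needs (2, 0, 4), free (4, 2, 4)); after release of (1, 1, 2) the pool is (5, 3, 6)
The stuck group stays short no matter what:
  india still needs (6, 4, 7) but only (5, 3, 6) is free — short on R4, R1 and R2
  alpha still needs (2, 1, 7) but only (5, 3, 6) is free — short on R2


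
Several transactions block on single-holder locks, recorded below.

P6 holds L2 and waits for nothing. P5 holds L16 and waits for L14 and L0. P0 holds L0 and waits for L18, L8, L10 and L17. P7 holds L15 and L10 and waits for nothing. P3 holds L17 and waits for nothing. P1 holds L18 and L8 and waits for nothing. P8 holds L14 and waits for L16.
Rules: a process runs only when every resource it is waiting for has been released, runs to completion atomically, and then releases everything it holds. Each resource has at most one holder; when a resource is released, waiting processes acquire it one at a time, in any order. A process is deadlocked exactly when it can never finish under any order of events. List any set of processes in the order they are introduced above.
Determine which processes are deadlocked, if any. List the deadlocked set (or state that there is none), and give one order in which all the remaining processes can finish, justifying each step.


The deadlocked set is P5 and P8.
Key observation: the cycle P5 -> P8 -> P5 can never break — each member waits on the next; no other process is dragged down with it.
One completion order for the rest: P7, P6, P1, P3, P0.
Step-by-step check:
  P7: no waits; runs immediately, freeing L15 and L10
  P6: no waits; runs immediately, freeing L2
  P1: no waits; runs immediately, freeing L18 and L8
  P3: no waits; runs immediately, freeing L17
  P0: everything it awaited (L18, L8, L10 and L17) is free; runs, freeing L0


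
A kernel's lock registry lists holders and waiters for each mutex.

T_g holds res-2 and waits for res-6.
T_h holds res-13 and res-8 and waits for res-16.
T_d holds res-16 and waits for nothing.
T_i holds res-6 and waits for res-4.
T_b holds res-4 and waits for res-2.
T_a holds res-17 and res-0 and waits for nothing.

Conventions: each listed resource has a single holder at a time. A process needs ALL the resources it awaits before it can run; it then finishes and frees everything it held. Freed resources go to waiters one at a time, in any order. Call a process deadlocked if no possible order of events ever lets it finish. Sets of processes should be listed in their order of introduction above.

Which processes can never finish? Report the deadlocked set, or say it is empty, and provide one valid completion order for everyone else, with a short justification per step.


Deadlocked set: T_g, T_i and T_b.
Key observation: the wait chain closes on itself along T_g -> T_i -> T_b -> T_g; no other process is dragged down with it.
A valid finishing order for the others: T_d, T_h, T_a.
Walking it through:
  T_d: no waits; runs immediately, freeing res-16
  T_h: everything it awaited (res-16) is free; runs, freeing res-13 and res-8
  T_a: no waits; runs immediately, freeing res-17 and res-0


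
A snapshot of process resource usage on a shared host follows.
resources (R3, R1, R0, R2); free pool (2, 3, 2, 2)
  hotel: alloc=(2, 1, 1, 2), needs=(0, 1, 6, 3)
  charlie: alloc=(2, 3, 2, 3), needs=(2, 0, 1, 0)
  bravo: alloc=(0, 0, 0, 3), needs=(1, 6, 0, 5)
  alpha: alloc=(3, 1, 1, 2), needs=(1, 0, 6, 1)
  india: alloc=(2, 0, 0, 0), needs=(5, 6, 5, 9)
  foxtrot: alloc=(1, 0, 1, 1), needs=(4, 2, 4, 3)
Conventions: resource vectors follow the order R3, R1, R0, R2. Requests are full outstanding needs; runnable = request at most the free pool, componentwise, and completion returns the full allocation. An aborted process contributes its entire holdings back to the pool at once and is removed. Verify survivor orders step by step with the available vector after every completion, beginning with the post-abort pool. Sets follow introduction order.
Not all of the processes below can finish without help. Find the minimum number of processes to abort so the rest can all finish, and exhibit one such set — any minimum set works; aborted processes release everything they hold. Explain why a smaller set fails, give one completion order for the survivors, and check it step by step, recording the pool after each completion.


Minimum abort set: alpha.
Key observation: the returned (3, 1, 1, 2) from alpha is what brings hotel — unrunnable before, under any order — into play at step 4.
No smaller set exists: with zero aborts the deadlock remains.
Survivors finish in the order: charlie, foxtrot, bravo, hotel, india. Check, step by step (pool after the aborts first):
  pool = (5, 4, 3, 4)
  charlie needs (2, 0, 1, 0) <= (5, 4, 3, 4) -> finishes; pool += (2, 3, 2, 3) = (7, 7, 5, 7)
  foxtrot needs (4, 2, 4, 3) <= (7, 7, 5, 7) -> finishes; pool += (1, 0, 1, 1) = (8, 7, 6, 8)
  bravo needs (1, 6, 0, 5) <= (8, 7, 6, 8) -> finishes; pool += (0, 0, 0, 3) = (8, 7, 6, 11)
  hotel needs (0, 1, 6, 3) <= (8, 7, 6, 11) -> finishes; pool += (2, 1, 1, 2) = (10, 8, 7, 13)
  india needs (5, 6, 5, 9) <= (10, 8, 7, 13) -> finishes; pool += (2, 0, 0, 0) = (12, 8, 7, 13)


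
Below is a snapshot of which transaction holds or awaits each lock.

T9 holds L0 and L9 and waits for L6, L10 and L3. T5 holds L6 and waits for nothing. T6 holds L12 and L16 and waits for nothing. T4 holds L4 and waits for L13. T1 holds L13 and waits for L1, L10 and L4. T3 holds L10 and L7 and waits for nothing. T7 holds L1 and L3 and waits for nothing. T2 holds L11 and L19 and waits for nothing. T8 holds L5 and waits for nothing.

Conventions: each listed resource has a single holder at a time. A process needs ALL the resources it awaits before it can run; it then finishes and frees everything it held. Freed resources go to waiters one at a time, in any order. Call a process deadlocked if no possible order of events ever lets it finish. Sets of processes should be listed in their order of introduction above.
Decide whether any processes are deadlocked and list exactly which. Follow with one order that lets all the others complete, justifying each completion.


Deadlocked: T4 and T1.
Key observation: along T4 -> T1 -> T4, each member waits on what the next one holds — a deadlock; no other process is dragged down with it.
The rest can finish in the order T5, T8, T7, T3, T6, T2, T9.
Walking it through:
  T5 waits on nothing -> runs at once and releases L6
  T8 waits on nothing -> runs at once and releases L5
  T7 waits on nothing -> runs at once and releases L1 and L3
  T3 waits on nothing -> runs at once and releases L10 and L7
  T6 waits on nothing -> runs at once and releases L12 and L16
  T2 waits on nothing -> runs at once and releases L11 and L19
  run T9 (all its waits — L6, L10 and L3 — are resolved); releases L0 and L9


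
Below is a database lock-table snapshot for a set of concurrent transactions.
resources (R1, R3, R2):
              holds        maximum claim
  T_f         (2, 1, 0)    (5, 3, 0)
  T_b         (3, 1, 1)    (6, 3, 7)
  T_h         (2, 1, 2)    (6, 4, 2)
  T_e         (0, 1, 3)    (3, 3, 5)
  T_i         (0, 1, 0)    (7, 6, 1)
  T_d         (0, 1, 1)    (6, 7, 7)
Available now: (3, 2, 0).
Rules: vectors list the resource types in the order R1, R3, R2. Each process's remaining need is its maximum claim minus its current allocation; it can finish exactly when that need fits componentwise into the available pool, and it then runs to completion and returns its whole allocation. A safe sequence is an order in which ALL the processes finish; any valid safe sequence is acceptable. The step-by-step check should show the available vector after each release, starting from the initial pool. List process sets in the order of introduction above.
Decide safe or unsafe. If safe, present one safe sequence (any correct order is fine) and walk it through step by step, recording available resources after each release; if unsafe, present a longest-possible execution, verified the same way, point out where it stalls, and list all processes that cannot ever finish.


UNSAFE — no complete ordering exists.
Key observation: after T_f, T_h, T_e, T_i complete, (7, 6, 5) is the best the pool ever gets, yet each leftover process wants more R2.
Going as far as possible: T_f, T_h, T_e, T_i; after that, nothing fits. Verifying each step:
  pool = (3, 2, 0)
  T_f needs (3, 2, 0) <= (3, 2, 0) -> finishes; pool += (2, 1, 0) = (5, 3, 0)
  T_h needs (4, 3, 0) <= (5, 3, 0) -> finishes; pool += (2, 1, 2) = (7, 4, 2)
  T_e needs (3, 2, 2) <= (7, 4, 2) -> finishes; pool += (0, 1, 3) = (7, 5, 5)
  T_i needs (7, 5, 1) <= (7, 5, 5) -> finishes; pool += (0, 1, 0) = (7, 6, 5)
  blocked: T_b wants (3, 2, 6), pool (7, 6, 5) — not enough R2
  blocked: T_d wants (6, 6, 6), pool (7, 6, 5) — not enough R2
Never able to finish: T_b and T_d.


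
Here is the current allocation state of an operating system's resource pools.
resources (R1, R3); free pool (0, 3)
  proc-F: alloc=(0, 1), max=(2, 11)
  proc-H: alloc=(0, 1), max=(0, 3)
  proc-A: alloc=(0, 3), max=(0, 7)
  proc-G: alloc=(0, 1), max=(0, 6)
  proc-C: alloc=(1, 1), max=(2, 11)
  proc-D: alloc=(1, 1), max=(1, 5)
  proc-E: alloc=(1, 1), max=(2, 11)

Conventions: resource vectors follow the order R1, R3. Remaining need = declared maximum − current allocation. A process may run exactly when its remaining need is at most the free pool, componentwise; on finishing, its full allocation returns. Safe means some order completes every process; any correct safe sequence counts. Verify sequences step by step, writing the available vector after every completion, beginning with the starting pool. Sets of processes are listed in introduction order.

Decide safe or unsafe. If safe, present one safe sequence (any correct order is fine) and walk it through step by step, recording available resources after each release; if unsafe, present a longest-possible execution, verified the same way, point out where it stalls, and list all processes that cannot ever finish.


UNSAFE — no complete ordering exists.
Key observation: no order helps: past proc-H, proc-D, proc-G, proc-A, the free pool tops out at (1, 9), below what each blocked process needs in R3.
Going as far as possible: proc-H, proc-D, proc-G, proc-A; after that, nothing fits. Check, step by step:
  pool = (0, 3)
  proc-H: need (0, 2) fits (0, 3); releases (0, 1), pool now (0, 4)
  proc-D: need (0, 4) fits (0, 4); releases (1, 1), pool now (1, 5)
  proc-G: need (0, 5) fits (1, 5); releases (0, 1), pool now (1, 6)
  proc-A: need (0, 4) fits (1, 6); releases (0, 3), pool now (1, 9)
  proc-F still needs (2, 10) but only (1, 9) is free — short on R1 and R3
  proc-C still needs (1, 10) but only (1, 9) is free — short on R3
  proc-E still needs (1, 10) but only (1, 9) is free — short on R3
Processes that can never finish: proc-F, proc-C and proc-E.
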